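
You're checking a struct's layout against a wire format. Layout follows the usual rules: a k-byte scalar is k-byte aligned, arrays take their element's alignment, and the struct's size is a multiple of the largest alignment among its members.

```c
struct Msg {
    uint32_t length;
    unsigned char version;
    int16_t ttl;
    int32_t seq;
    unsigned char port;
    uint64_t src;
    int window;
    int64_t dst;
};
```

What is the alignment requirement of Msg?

8

member alignments: length=4, version=1, ttl=2, seq=4, port=1, src=8, window=4, dst=8
max = 8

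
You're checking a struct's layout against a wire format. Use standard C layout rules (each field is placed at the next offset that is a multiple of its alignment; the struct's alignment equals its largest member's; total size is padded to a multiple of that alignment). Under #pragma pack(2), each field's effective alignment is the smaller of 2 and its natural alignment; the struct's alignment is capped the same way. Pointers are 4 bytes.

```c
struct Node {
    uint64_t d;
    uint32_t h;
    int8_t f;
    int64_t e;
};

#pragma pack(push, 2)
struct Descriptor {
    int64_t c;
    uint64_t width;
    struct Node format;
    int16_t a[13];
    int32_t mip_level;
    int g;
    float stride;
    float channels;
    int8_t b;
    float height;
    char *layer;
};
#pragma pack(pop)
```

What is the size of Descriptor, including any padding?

Node: d at 0 (size 8, align 8) → ends 8; h at 8 (size 4, align 4) → ends 12; f at 12 (size 1, align 1) → ends 13; pad 3 to align 8 for e; e at 16 (size 8, align 8) → ends 24; total 24 bytes, alignment 8
c at 0 (size 8, align 2) → ends 8
width at 8 (size 8, align 2) → ends 16
format at 16 (size 24, align 2) → ends 40
a at 40 (size 26, align 2) → ends 66
mip_level at 66 (size 4, align 2) → ends 70
g at 70 (size 4, align 2) → ends 74
stride at 74 (size 4, align 2) → ends 78
channels at 78 (size 4, align 2) → ends 82
b at 82 (size 1, align 1) → ends 83
pad 1 to align 2 for height
height at 84 (size 4, align 2) → ends 88
layer at 88 (size 4, align 2) → ends 92
total 92 bytes, alignment 2

92 bytes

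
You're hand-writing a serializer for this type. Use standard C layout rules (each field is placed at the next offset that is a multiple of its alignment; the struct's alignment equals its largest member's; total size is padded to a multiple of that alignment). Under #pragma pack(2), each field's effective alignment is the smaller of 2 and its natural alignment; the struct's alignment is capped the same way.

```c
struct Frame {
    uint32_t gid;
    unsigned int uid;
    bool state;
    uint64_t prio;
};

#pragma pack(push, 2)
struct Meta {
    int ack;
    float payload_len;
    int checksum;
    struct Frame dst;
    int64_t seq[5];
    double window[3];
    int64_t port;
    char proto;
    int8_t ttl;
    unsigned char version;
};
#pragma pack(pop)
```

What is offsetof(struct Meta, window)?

76

Frame: 0..4  gid  (4B, 4-aligned); 4..8  uid  (4B, 4-aligned); 8..9  state  (1B, 1-aligned); 9..16  -- padding (7B); 16..24  prio  (8B, 8-aligned); sizeof = 24, alignof = 8
0..4  ack  (4B, 2-aligned)
4..8  payload_len  (4B, 2-aligned)
8..12  checksum  (4B, 2-aligned)
12..36  dst  (24B, 2-aligned)
36..76  seq  (40B, 2-aligned)
76..100  window  (24B, 2-aligned)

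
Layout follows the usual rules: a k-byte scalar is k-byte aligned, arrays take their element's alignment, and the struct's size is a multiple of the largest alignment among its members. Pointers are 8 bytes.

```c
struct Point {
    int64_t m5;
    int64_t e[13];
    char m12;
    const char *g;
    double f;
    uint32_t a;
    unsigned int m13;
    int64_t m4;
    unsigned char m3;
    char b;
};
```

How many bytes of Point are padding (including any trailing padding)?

13

m5 at 0 (size 8, align 8) → ends 8
e at 8 (size 104, align 8) → ends 112
m12 at 112 (size 1, align 1) → ends 113
pad 7 to align 8 for g
g at 120 (size 8, align 8) → ends 128
f at 128 (size 8, align 8) → ends 136
a at 136 (size 4, align 4) → ends 140
m13 at 140 (size 4, align 4) → ends 144
m4 at 144 (size 8, align 8) → ends 152
m3 at 152 (size 1, align 1) → ends 153
b at 153 (size 1, align 1) → ends 154
tail pad 6 to reach multiple of 8
total 160 bytes, alignment 8
data bytes 147, size 160 → padding 13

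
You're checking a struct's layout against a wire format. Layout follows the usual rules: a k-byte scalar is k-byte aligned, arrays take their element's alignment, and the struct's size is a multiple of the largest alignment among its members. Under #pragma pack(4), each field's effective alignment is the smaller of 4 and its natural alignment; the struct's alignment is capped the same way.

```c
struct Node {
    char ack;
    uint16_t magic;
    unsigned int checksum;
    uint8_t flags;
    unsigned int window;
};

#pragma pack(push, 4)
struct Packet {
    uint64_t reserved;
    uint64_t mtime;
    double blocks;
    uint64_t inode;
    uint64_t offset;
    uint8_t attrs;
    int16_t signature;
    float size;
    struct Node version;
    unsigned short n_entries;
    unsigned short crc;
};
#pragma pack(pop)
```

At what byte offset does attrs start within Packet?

Node: @0: ack [1B, align 1] → 1; +1 pad (align 2); @2: magic [2B, align 2] → 4; @4: checksum [4B, align 4] → 8; @8: flags [1B, align 1] → 9; +3 pad (align 4); @12: window [4B, align 4] → 16; size 16, align 4
@0: reserved [8B, align 4] → 8
@8: mtime [8B, align 4] → 16
@16: blocks [8B, align 4] → 24
@24: inode [8B, align 4] → 32
@32: offset [8B, align 4] → 40
@40: attrs [1B, align 1] → 41

40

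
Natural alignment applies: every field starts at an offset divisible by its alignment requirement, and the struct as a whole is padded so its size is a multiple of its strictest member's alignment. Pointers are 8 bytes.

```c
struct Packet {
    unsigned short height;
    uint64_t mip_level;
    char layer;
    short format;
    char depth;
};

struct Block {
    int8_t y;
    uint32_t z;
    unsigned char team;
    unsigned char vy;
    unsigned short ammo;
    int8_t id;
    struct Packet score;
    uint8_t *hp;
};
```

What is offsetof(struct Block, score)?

16

Packet: @0: height [2B, align 2] → 2; +6 pad (align 8); @8: mip_level [8B, align 8] → 16; @16: layer [1B, align 1] → 17; +1 pad (align 2); @18: format [2B, align 2] → 20; @20: depth [1B, align 1] → 21; +3 tail pad (align 8); size 24, align 8
@0: y [1B, align 1] → 1
+3 pad (align 4)
@4: z [4B, align 4] → 8
@8: team [1B, align 1] → 9
@9: vy [1B, align 1] → 10
@10: ammo [2B, align 2] → 12
@12: id [1B, align 1] → 13
+3 pad (align 8)
@16: score [24B, align 8] → 40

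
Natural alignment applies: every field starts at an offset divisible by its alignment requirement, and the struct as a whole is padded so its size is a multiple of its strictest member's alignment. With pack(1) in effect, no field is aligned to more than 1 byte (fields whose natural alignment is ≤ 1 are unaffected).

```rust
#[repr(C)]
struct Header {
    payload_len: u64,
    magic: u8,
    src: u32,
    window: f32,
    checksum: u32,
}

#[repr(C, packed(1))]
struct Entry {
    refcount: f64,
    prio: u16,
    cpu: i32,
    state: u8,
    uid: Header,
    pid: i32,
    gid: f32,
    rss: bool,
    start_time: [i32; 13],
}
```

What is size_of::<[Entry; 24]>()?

Header: @0: payload_len [8B, align 8] → 8; @8: magic [1B, align 1] → 9; +3 pad (align 4); @12: src [4B, align 4] → 16; @16: window [4B, align 4] → 20; @20: checksum [4B, align 4] → 24; size 24, align 8
@0: refcount [8B, align 1] → 8
@8: prio [2B, align 1] → 10
@10: cpu [4B, align 1] → 14
@14: state [1B, align 1] → 15
@15: uid [24B, align 1] → 39
@39: pid [4B, align 1] → 43
@43: gid [4B, align 1] → 47
@47: rss [1B, align 1] → 48
@48: start_time [52B, align 1] → 100
size 100, align 1
array of 24: 24 × 100 = 2400

2400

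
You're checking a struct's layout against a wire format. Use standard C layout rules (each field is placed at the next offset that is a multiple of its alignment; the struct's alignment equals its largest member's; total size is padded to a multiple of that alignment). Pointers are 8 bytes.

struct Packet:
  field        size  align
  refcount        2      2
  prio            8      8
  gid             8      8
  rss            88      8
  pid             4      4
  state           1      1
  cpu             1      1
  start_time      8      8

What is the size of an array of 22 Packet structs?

@0: refcount [2B, align 2] → 2
+6 pad (align 8)
@8: prio [8B, align 8] → 16
@16: gid [8B, align 8] → 24
@24: rss [88B, align 8] → 112
@112: pid [4B, align 4] → 116
@116: state [1B, align 1] → 117
@117: cpu [1B, align 1] → 118
+2 pad (align 8)
@120: start_time [8B, align 8] → 128
size 128, align 8
array of 22: 22 × 128 = 2816

2816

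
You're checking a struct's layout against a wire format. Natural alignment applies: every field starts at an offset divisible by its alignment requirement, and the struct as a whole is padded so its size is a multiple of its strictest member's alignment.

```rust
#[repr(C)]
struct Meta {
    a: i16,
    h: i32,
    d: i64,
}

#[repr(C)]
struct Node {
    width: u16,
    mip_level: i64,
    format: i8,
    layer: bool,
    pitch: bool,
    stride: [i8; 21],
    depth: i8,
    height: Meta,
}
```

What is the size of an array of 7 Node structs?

448

Meta: @0: a [2B, align 2] → 2; +2 pad (align 4); @4: h [4B, align 4] → 8; @8: d [8B, align 8] → 16; size 16, align 8
@0: width [2B, align 2] → 2
+6 pad (align 8)
@8: mip_level [8B, align 8] → 16
@16: format [1B, align 1] → 17
@17: layer [1B, align 1] → 18
@18: pitch [1B, align 1] → 19
@19: stride [21B, align 1] → 40
@40: depth [1B, align 1] → 41
+7 pad (align 8)
@48: height [16B, align 8] → 64
size 64, align 8
array of 7: 7 × 64 = 448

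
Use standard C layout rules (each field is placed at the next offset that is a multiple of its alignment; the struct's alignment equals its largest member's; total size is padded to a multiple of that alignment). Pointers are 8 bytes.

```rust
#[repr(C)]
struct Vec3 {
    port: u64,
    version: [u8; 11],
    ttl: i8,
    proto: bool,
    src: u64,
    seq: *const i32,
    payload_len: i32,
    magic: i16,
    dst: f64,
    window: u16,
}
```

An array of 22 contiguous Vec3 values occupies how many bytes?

port at 0 (size 8, align 8) → ends 8
version at 8 (size 11, align 1) → ends 19
ttl at 19 (size 1, align 1) → ends 20
proto at 20 (size 1, align 1) → ends 21
pad 3 to align 8 for src
src at 24 (size 8, align 8) → ends 32
seq at 32 (size 8, align 8) → ends 40
payload_len at 40 (size 4, align 4) → ends 44
magic at 44 (size 2, align 2) → ends 46
pad 2 to align 8 for dst
dst at 48 (size 8, align 8) → ends 56
window at 56 (size 2, align 2) → ends 58
tail pad 6 to reach multiple of 8
total 64 bytes, alignment 8
array of 22: 22 × 64 = 1408

1408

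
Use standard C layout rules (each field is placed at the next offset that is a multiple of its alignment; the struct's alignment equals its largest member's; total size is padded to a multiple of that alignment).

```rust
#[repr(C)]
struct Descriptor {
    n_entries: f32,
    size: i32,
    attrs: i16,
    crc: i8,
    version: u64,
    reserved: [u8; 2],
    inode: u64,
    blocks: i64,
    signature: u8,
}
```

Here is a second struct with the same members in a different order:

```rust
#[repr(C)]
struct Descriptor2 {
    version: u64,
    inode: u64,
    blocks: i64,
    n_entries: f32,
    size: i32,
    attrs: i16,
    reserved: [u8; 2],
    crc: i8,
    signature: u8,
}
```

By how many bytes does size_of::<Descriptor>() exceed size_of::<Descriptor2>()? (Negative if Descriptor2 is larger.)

16

n_entries at 0 (size 4, align 4) → ends 4
size at 4 (size 4, align 4) → ends 8
attrs at 8 (size 2, align 2) → ends 10
crc at 10 (size 1, align 1) → ends 11
pad 5 to align 8 for version
version at 16 (size 8, align 8) → ends 24
reserved at 24 (size 2, align 1) → ends 26
pad 6 to align 8 for inode
inode at 32 (size 8, align 8) → ends 40
blocks at 40 (size 8, align 8) → ends 48
signature at 48 (size 1, align 1) → ends 49
tail pad 7 to reach multiple of 8
total 56 bytes, alignment 8
— Descriptor2 —
version at 0 (size 8, align 8) → ends 8
inode at 8 (size 8, align 8) → ends 16
blocks at 16 (size 8, align 8) → ends 24
n_entries at 24 (size 4, align 4) → ends 28
size at 28 (size 4, align 4) → ends 32
attrs at 32 (size 2, align 2) → ends 34
reserved at 34 (size 2, align 1) → ends 36
crc at 36 (size 1, align 1) → ends 37
signature at 37 (size 1, align 1) → ends 38
tail pad 2 to reach multiple of 8
total 40 bytes, alignment 8
56 − 40 = 16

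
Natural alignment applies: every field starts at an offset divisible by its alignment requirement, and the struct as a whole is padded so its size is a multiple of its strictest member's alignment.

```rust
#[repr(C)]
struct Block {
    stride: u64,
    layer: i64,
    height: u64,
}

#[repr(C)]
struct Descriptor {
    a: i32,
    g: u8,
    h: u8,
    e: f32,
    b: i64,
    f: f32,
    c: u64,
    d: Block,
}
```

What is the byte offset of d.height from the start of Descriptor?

Block: 0..8  stride  (8B, 8-aligned); 8..16  layer  (8B, 8-aligned); 16..24  height  (8B, 8-aligned); sizeof = 24, alignof = 8
0..4  a  (4B, 4-aligned)
4..5  g  (1B, 1-aligned)
5..6  h  (1B, 1-aligned)
6..8  -- padding (2B)
8..12  e  (4B, 4-aligned)
12..16  -- padding (4B)
16..24  b  (8B, 8-aligned)
24..28  f  (4B, 4-aligned)
28..32  -- padding (4B)
32..40  c  (8B, 8-aligned)
40..64  d  (24B, 8-aligned)
within Block: height at 16
40 + 16 = 56

56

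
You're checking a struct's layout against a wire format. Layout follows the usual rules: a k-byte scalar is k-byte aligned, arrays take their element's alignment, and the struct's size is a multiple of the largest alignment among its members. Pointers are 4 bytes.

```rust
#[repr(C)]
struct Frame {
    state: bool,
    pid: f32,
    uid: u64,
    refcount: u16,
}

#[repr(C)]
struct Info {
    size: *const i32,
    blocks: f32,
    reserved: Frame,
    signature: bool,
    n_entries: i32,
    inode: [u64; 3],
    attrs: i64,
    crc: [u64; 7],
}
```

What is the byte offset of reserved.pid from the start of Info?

Frame: 0..1  state  (1B, 1-aligned); 1..4  -- padding (3B); 4..8  pid  (4B, 4-aligned); 8..16  uid  (8B, 8-aligned); 16..18  refcount  (2B, 2-aligned); 18..24  -- tail padding (6B); sizeof = 24, alignof = 8
0..4  size  (4B, 4-aligned)
4..8  blocks  (4B, 4-aligned)
8..32  reserved  (24B, 8-aligned)
within Frame: pid at 4
8 + 4 = 12

12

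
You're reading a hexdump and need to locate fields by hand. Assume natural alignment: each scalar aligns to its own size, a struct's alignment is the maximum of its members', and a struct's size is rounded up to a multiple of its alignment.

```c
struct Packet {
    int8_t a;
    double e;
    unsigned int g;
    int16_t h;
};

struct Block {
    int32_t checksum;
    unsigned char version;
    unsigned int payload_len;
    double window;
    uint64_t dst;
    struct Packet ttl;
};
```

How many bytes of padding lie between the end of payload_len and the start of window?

4

Packet: 0..1  a  (1B, 1-aligned); 1..8  -- padding (7B); 8..16  e  (8B, 8-aligned); 16..20  g  (4B, 4-aligned); 20..22  h  (2B, 2-aligned); 22..24  -- tail padding (2B); sizeof = 24, alignof = 8
0..4  checksum  (4B, 4-aligned)
4..5  version  (1B, 1-aligned)
5..8  -- padding (3B)
8..12  payload_len  (4B, 4-aligned)
12..16  -- padding (4B)
16..24  window  (8B, 8-aligned)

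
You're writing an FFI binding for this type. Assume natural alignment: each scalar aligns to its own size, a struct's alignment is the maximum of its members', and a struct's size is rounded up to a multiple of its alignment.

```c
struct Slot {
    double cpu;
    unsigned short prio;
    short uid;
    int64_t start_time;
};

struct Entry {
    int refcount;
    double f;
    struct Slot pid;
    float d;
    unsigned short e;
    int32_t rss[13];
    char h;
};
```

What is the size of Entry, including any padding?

104 bytes

Slot: cpu at 0 (size 8, align 8) → ends 8; prio at 8 (size 2, align 2) → ends 10; uid at 10 (size 2, align 2) → ends 12; pad 4 to align 8 for start_time; start_time at 16 (size 8, align 8) → ends 24; total 24 bytes, alignment 8
refcount at 0 (size 4, align 4) → ends 4
pad 4 to align 8 for f
f at 8 (size 8, align 8) → ends 16
pid at 16 (size 24, align 8) → ends 40
d at 40 (size 4, align 4) → ends 44
e at 44 (size 2, align 2) → ends 46
pad 2 to align 4 for rss
rss at 48 (size 52, align 4) → ends 100
h at 100 (size 1, align 1) → ends 101
tail pad 3 to reach multiple of 8
total 104 bytes, alignment 8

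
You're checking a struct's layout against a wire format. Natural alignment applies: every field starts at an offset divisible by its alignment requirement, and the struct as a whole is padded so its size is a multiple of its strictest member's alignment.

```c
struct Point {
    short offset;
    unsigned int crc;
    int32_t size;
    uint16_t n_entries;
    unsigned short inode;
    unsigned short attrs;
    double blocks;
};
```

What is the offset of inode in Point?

14

@0: offset [2B, align 2] → 2
+2 pad (align 4)
@4: crc [4B, align 4] → 8
@8: size [4B, align 4] → 12
@12: n_entries [2B, align 2] → 14
@14: inode [2B, align 2] → 16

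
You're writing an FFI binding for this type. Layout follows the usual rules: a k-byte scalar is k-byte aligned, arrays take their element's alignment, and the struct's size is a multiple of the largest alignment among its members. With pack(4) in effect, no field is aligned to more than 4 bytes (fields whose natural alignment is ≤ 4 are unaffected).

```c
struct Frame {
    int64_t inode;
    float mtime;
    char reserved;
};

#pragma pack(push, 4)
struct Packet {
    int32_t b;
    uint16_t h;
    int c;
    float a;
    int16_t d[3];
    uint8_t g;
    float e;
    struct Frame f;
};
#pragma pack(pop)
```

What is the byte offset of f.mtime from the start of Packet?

Frame: 0..8  inode  (8B, 8-aligned); 8..12  mtime  (4B, 4-aligned); 12..13  reserved  (1B, 1-aligned); 13..16  -- tail padding (3B); sizeof = 16, alignof = 8
0..4  b  (4B, 4-aligned)
4..6  h  (2B, 2-aligned)
6..8  -- padding (2B)
8..12  c  (4B, 4-aligned)
12..16  a  (4B, 4-aligned)
16..22  d  (6B, 2-aligned)
22..23  g  (1B, 1-aligned)
23..24  -- padding (1B)
24..28  e  (4B, 4-aligned)
28..44  f  (16B, 4-aligned)
within Frame: mtime at 8
28 + 8 = 36

36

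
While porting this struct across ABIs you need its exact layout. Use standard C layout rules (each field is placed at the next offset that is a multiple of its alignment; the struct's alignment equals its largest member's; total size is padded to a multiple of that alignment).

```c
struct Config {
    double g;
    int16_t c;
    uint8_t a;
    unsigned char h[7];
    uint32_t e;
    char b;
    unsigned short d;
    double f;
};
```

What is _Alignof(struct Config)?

8

member alignments: g=8, c=2, a=1, h=1, e=4, b=1, d=2, f=8
max = 8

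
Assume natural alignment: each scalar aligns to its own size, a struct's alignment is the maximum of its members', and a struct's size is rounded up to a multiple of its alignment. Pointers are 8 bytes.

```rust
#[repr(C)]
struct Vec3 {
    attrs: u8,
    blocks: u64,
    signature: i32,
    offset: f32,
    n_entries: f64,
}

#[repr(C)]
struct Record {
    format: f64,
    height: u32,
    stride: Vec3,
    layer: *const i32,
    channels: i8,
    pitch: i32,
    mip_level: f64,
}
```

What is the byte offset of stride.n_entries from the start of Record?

Vec3: 0..1  attrs  (1B, 1-aligned); 1..8  -- padding (7B); 8..16  blocks  (8B, 8-aligned); 16..20  signature  (4B, 4-aligned); 20..24  offset  (4B, 4-aligned); 24..32  n_entries  (8B, 8-aligned); sizeof = 32, alignof = 8
0..8  format  (8B, 8-aligned)
8..12  height  (4B, 4-aligned)
12..16  -- padding (4B)
16..48  stride  (32B, 8-aligned)
within Vec3: n_entries at 24
16 + 24 = 40

40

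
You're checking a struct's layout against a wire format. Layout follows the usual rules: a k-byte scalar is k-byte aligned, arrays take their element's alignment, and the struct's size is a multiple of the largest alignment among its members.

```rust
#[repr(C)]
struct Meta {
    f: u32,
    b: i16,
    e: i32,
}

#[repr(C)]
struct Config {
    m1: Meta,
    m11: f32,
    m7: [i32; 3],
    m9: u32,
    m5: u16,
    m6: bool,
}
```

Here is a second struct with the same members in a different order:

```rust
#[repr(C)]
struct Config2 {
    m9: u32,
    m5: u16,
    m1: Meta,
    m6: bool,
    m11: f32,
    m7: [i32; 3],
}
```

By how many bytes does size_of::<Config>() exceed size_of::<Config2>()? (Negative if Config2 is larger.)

-4

Meta: f at 0 (size 4, align 4) → ends 4; b at 4 (size 2, align 2) → ends 6; pad 2 to align 4 for e; e at 8 (size 4, align 4) → ends 12; total 12 bytes, alignment 4
m1 at 0 (size 12, align 4) → ends 12
m11 at 12 (size 4, align 4) → ends 16
m7 at 16 (size 12, align 4) → ends 28
m9 at 28 (size 4, align 4) → ends 32
m5 at 32 (size 2, align 2) → ends 34
m6 at 34 (size 1, align 1) → ends 35
tail pad 1 to reach multiple of 4
total 36 bytes, alignment 4
— Config2 —
m9 at 0 (size 4, align 4) → ends 4
m5 at 4 (size 2, align 2) → ends 6
pad 2 to align 4 for m1
m1 at 8 (size 12, align 4) → ends 20
m6 at 20 (size 1, align 1) → ends 21
pad 3 to align 4 for m11
m11 at 24 (size 4, align 4) → ends 28
m7 at 28 (size 12, align 4) → ends 40
total 40 bytes, alignment 4
36 − 40 = -4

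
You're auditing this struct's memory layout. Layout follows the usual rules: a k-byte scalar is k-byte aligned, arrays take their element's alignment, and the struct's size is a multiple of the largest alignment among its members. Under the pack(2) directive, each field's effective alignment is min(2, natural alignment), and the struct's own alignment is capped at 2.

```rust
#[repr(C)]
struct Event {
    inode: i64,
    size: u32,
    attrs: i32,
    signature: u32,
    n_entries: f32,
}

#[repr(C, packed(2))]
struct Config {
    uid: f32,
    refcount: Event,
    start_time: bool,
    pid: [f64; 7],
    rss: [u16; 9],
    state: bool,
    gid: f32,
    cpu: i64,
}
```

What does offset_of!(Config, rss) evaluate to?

Event: @0: inode [8B, align 8] → 8; @8: size [4B, align 4] → 12; @12: attrs [4B, align 4] → 16; @16: signature [4B, align 4] → 20; @20: n_entries [4B, align 4] → 24; size 24, align 8
@0: uid [4B, align 2] → 4
@4: refcount [24B, align 2] → 28
@28: start_time [1B, align 1] → 29
+1 pad (align 2)
@30: pid [56B, align 2] → 86
@86: rss [18B, align 2] → 104

86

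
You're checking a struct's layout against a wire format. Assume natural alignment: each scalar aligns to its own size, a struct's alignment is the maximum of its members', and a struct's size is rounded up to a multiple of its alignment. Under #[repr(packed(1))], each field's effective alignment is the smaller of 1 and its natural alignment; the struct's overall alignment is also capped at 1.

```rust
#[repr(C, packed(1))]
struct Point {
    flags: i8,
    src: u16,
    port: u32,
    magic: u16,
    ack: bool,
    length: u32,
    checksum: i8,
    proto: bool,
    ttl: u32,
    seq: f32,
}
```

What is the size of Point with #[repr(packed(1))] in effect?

24

0..1  flags  (1B, 1-aligned)
1..3  src  (2B, 1-aligned)
3..7  port  (4B, 1-aligned)
7..9  magic  (2B, 1-aligned)
9..10  ack  (1B, 1-aligned)
10..14  length  (4B, 1-aligned)
14..15  checksum  (1B, 1-aligned)
15..16  proto  (1B, 1-aligned)
16..20  ttl  (4B, 1-aligned)
20..24  seq  (4B, 1-aligned)
sizeof = 24, alignof = 1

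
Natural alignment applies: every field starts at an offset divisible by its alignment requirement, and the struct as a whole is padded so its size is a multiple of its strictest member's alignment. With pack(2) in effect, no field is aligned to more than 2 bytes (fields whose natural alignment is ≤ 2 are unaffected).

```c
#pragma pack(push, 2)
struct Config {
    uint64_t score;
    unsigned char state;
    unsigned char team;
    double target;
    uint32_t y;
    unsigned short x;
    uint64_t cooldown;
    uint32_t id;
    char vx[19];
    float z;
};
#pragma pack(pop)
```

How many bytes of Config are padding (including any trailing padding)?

0..8  score  (8B, 2-aligned)
8..9  state  (1B, 1-aligned)
9..10  team  (1B, 1-aligned)
10..18  target  (8B, 2-aligned)
18..22  y  (4B, 2-aligned)
22..24  x  (2B, 2-aligned)
24..32  cooldown  (8B, 2-aligned)
32..36  id  (4B, 2-aligned)
36..55  vx  (19B, 1-aligned)
55..56  -- padding (1B)
56..60  z  (4B, 2-aligned)
sizeof = 60, alignof = 2
data bytes 59, size 60 → padding 1

1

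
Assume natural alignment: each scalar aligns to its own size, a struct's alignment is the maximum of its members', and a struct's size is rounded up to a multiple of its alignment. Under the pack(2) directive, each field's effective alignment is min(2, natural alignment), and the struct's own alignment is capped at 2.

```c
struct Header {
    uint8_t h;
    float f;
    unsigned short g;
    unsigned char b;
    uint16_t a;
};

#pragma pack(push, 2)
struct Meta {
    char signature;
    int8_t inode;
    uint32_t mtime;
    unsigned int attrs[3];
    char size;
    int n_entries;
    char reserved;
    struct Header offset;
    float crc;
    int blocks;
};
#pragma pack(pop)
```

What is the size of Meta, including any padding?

Header: @0: h [1B, align 1] → 1; +3 pad (align 4); @4: f [4B, align 4] → 8; @8: g [2B, align 2] → 10; @10: b [1B, align 1] → 11; +1 pad (align 2); @12: a [2B, align 2] → 14; +2 tail pad (align 4); size 16, align 4
@0: signature [1B, align 1] → 1
@1: inode [1B, align 1] → 2
@2: mtime [4B, align 2] → 6
@6: attrs [12B, align 2] → 18
@18: size [1B, align 1] → 19
+1 pad (align 2)
@20: n_entries [4B, align 2] → 24
@24: reserved [1B, align 1] → 25
+1 pad (align 2)
@26: offset [16B, align 2] → 42
@42: crc [4B, align 2] → 46
@46: blocks [4B, align 2] → 50
size 50, align 2

50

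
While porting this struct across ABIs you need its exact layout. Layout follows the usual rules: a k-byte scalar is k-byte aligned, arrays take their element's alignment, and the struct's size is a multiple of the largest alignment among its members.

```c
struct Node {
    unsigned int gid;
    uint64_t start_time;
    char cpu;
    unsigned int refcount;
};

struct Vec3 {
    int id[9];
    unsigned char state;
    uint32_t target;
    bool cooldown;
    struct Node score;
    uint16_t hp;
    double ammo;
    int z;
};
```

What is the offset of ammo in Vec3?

80

Node: gid at 0 (size 4, align 4) → ends 4; pad 4 to align 8 for start_time; start_time at 8 (size 8, align 8) → ends 16; cpu at 16 (size 1, align 1) → ends 17; pad 3 to align 4 for refcount; refcount at 20 (size 4, align 4) → ends 24; total 24 bytes, alignment 8
id at 0 (size 36, align 4) → ends 36
state at 36 (size 1, align 1) → ends 37
pad 3 to align 4 for target
target at 40 (size 4, align 4) → ends 44
cooldown at 44 (size 1, align 1) → ends 45
pad 3 to align 8 for score
score at 48 (size 24, align 8) → ends 72
hp at 72 (size 2, align 2) → ends 74
pad 6 to align 8 for ammo
ammo at 80 (size 8, align 8) → ends 88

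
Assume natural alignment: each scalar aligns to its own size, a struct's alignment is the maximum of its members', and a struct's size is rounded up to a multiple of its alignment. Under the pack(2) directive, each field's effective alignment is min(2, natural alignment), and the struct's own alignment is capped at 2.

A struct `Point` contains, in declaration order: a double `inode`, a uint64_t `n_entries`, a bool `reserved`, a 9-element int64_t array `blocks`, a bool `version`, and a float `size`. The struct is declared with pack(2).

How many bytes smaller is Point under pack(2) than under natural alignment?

natural layout:
  @0: inode [8B, align 8] → 8
  @8: n_entries [8B, align 8] → 16
  @16: reserved [1B, align 1] → 17
  +7 pad (align 8)
  @24: blocks [72B, align 8] → 96
  @96: version [1B, align 1] → 97
  +3 pad (align 4)
  @100: size [4B, align 4] → 104
  size 104, align 8
packed(2) layout:
  @0: inode [8B, align 2] → 8
  @8: n_entries [8B, align 2] → 16
  @16: reserved [1B, align 1] → 17
  +1 pad (align 2)
  @18: blocks [72B, align 2] → 90
  @90: version [1B, align 1] → 91
  +1 pad (align 2)
  @92: size [4B, align 2] → 96
  size 96, align 2
104 − 96 = 8

8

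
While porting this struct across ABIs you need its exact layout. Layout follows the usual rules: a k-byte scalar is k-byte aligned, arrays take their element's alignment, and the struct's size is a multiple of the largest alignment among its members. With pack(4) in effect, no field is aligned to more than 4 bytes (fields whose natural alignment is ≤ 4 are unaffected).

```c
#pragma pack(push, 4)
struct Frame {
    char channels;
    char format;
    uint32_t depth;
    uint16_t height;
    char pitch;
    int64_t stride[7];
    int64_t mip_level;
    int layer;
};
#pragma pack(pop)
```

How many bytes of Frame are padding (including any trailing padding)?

0..1  channels  (1B, 1-aligned)
1..2  format  (1B, 1-aligned)
2..4  -- padding (2B)
4..8  depth  (4B, 4-aligned)
8..10  height  (2B, 2-aligned)
10..11  pitch  (1B, 1-aligned)
11..12  -- padding (1B)
12..68  stride  (56B, 4-aligned)
68..76  mip_level  (8B, 4-aligned)
76..80  layer  (4B, 4-aligned)
sizeof = 80, alignof = 4
data bytes 77, size 80 → padding 3

3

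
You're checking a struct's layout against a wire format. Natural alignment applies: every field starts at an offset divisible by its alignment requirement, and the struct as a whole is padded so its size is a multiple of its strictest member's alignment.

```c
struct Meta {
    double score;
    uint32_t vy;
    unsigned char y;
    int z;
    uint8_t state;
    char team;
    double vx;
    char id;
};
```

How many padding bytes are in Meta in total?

12

@0: score [8B, align 8] → 8
@8: vy [4B, align 4] → 12
@12: y [1B, align 1] → 13
+3 pad (align 4)
@16: z [4B, align 4] → 20
@20: state [1B, align 1] → 21
@21: team [1B, align 1] → 22
+2 pad (align 8)
@24: vx [8B, align 8] → 32
@32: id [1B, align 1] → 33
+7 tail pad (align 8)
size 40, align 8
data bytes 28, size 40 → padding 12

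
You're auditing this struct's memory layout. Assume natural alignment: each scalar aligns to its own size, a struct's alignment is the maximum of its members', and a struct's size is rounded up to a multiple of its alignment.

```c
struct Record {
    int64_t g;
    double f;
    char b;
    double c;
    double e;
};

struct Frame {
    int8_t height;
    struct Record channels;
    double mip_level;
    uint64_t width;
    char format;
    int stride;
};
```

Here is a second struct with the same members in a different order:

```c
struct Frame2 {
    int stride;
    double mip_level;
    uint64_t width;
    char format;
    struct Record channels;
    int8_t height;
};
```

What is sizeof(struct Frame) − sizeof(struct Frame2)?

-8

Record: g at 0 (size 8, align 8) → ends 8; f at 8 (size 8, align 8) → ends 16; b at 16 (size 1, align 1) → ends 17; pad 7 to align 8 for c; c at 24 (size 8, align 8) → ends 32; e at 32 (size 8, align 8) → ends 40; total 40 bytes, alignment 8
height at 0 (size 1, align 1) → ends 1
pad 7 to align 8 for channels
channels at 8 (size 40, align 8) → ends 48
mip_level at 48 (size 8, align 8) → ends 56
width at 56 (size 8, align 8) → ends 64
format at 64 (size 1, align 1) → ends 65
pad 3 to align 4 for stride
stride at 68 (size 4, align 4) → ends 72
total 72 bytes, alignment 8
— Frame2 —
stride at 0 (size 4, align 4) → ends 4
pad 4 to align 8 for mip_level
mip_level at 8 (size 8, align 8) → ends 16
width at 16 (size 8, align 8) → ends 24
format at 24 (size 1, align 1) → ends 25
pad 7 to align 8 for channels
channels at 32 (size 40, align 8) → ends 72
height at 72 (size 1, align 1) → ends 73
tail pad 7 to reach multiple of 8
total 80 bytes, alignment 8
72 − 80 = -8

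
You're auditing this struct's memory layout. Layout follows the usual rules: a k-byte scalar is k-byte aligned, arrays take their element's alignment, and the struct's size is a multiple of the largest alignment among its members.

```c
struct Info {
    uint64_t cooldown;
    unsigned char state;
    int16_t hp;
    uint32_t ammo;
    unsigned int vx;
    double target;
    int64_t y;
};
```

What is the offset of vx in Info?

@0: cooldown [8B, align 8] → 8
@8: state [1B, align 1] → 9
+1 pad (align 2)
@10: hp [2B, align 2] → 12
@12: ammo [4B, align 4] → 16
@16: vx [4B, align 4] → 20

16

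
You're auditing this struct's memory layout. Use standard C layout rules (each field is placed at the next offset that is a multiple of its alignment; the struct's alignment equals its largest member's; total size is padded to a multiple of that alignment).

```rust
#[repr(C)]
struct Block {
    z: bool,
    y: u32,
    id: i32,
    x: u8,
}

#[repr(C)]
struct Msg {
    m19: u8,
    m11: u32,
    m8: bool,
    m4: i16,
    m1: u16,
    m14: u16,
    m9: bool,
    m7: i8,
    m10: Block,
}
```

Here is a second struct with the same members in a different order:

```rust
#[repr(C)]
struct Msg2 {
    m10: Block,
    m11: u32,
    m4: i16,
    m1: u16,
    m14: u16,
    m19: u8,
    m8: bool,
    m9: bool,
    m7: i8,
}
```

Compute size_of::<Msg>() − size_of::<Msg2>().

4

Block: @0: z [1B, align 1] → 1; +3 pad (align 4); @4: y [4B, align 4] → 8; @8: id [4B, align 4] → 12; @12: x [1B, align 1] → 13; +3 tail pad (align 4); size 16, align 4
@0: m19 [1B, align 1] → 1
+3 pad (align 4)
@4: m11 [4B, align 4] → 8
@8: m8 [1B, align 1] → 9
+1 pad (align 2)
@10: m4 [2B, align 2] → 12
@12: m1 [2B, align 2] → 14
@14: m14 [2B, align 2] → 16
@16: m9 [1B, align 1] → 17
@17: m7 [1B, align 1] → 18
+2 pad (align 4)
@20: m10 [16B, align 4] → 36
size 36, align 4
— Msg2 —
@0: m10 [16B, align 4] → 16
@16: m11 [4B, align 4] → 20
@20: m4 [2B, align 2] → 22
@22: m1 [2B, align 2] → 24
@24: m14 [2B, align 2] → 26
@26: m19 [1B, align 1] → 27
@27: m8 [1B, align 1] → 28
@28: m9 [1B, align 1] → 29
@29: m7 [1B, align 1] → 30
+2 tail pad (align 4)
size 32, align 4
36 − 32 = 4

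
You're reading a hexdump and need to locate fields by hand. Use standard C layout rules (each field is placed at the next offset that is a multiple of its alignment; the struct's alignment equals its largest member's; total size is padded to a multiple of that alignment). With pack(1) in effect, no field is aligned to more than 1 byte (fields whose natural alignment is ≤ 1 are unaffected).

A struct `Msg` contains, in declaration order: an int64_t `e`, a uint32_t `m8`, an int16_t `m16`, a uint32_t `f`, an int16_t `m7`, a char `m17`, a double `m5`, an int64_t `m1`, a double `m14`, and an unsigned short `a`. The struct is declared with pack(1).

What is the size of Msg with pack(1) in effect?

47

0..8  e  (8B, 1-aligned)
8..12  m8  (4B, 1-aligned)
12..14  m16  (2B, 1-aligned)
14..18  f  (4B, 1-aligned)
18..20  m7  (2B, 1-aligned)
20..21  m17  (1B, 1-aligned)
21..29  m5  (8B, 1-aligned)
29..37  m1  (8B, 1-aligned)
37..45  m14  (8B, 1-aligned)
45..47  a  (2B, 1-aligned)
sizeof = 47, alignof = 1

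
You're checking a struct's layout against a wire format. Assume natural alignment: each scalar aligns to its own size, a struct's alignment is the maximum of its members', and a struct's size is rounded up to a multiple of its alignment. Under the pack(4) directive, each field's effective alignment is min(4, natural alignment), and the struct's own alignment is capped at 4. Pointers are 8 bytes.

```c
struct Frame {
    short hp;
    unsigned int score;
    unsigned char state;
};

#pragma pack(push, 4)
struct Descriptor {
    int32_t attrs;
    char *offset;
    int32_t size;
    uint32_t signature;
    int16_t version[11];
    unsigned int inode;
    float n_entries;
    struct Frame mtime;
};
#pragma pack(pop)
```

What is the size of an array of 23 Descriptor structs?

1472

Frame: hp at 0 (size 2, align 2) → ends 2; pad 2 to align 4 for score; score at 4 (size 4, align 4) → ends 8; state at 8 (size 1, align 1) → ends 9; tail pad 3 to reach multiple of 4; total 12 bytes, alignment 4
attrs at 0 (size 4, align 4) → ends 4
offset at 4 (size 8, align 4) → ends 12
size at 12 (size 4, align 4) → ends 16
signature at 16 (size 4, align 4) → ends 20
version at 20 (size 22, align 2) → ends 42
pad 2 to align 4 for inode
inode at 44 (size 4, align 4) → ends 48
n_entries at 48 (size 4, align 4) → ends 52
mtime at 52 (size 12, align 4) → ends 64
total 64 bytes, alignment 4
array of 23: 23 × 64 = 1472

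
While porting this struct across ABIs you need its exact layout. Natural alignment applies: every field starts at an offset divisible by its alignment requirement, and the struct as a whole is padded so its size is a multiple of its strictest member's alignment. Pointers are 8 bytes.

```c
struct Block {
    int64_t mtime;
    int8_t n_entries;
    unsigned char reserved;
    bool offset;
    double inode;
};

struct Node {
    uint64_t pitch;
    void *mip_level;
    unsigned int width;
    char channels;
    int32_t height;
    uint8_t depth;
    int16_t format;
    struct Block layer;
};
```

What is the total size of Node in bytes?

Block: 0..8  mtime  (8B, 8-aligned); 8..9  n_entries  (1B, 1-aligned); 9..10  reserved  (1B, 1-aligned); 10..11  offset  (1B, 1-aligned); 11..16  -- padding (5B); 16..24  inode  (8B, 8-aligned); sizeof = 24, alignof = 8
0..8  pitch  (8B, 8-aligned)
8..16  mip_level  (8B, 8-aligned)
16..20  width  (4B, 4-aligned)
20..21  channels  (1B, 1-aligned)
21..24  -- padding (3B)
24..28  height  (4B, 4-aligned)
28..29  depth  (1B, 1-aligned)
29..30  -- padding (1B)
30..32  format  (2B, 2-aligned)
32..56  layer  (24B, 8-aligned)
sizeof = 56, alignof = 8

56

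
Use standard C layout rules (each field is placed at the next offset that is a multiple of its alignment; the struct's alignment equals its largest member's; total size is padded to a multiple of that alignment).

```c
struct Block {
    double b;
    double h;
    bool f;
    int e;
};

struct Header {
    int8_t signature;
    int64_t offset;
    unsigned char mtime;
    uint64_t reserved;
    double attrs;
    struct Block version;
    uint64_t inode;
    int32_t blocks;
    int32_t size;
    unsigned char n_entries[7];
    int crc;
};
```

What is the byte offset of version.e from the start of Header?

60

Block: @0: b [8B, align 8] → 8; @8: h [8B, align 8] → 16; @16: f [1B, align 1] → 17; +3 pad (align 4); @20: e [4B, align 4] → 24; size 24, align 8
@0: signature [1B, align 1] → 1
+7 pad (align 8)
@8: offset [8B, align 8] → 16
@16: mtime [1B, align 1] → 17
+7 pad (align 8)
@24: reserved [8B, align 8] → 32
@32: attrs [8B, align 8] → 40
@40: version [24B, align 8] → 64
within Block: e at 20
40 + 20 = 60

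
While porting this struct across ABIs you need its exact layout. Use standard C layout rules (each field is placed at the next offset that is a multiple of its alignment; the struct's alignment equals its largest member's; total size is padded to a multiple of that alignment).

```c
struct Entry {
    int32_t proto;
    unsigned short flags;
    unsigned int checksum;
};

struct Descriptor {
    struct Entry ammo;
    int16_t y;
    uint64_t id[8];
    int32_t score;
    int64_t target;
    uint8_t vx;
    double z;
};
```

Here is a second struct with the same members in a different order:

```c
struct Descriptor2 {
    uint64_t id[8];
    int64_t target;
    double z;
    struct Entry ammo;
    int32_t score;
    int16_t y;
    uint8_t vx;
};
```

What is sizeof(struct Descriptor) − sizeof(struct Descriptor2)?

Entry: @0: proto [4B, align 4] → 4; @4: flags [2B, align 2] → 6; +2 pad (align 4); @8: checksum [4B, align 4] → 12; size 12, align 4
@0: ammo [12B, align 4] → 12
@12: y [2B, align 2] → 14
+2 pad (align 8)
@16: id [64B, align 8] → 80
@80: score [4B, align 4] → 84
+4 pad (align 8)
@88: target [8B, align 8] → 96
@96: vx [1B, align 1] → 97
+7 pad (align 8)
@104: z [8B, align 8] → 112
size 112, align 8
— Descriptor2 —
@0: id [64B, align 8] → 64
@64: target [8B, align 8] → 72
@72: z [8B, align 8] → 80
@80: ammo [12B, align 4] → 92
@92: score [4B, align 4] → 96
@96: y [2B, align 2] → 98
@98: vx [1B, align 1] → 99
+5 tail pad (align 8)
size 104, align 8
112 − 104 = 8

8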